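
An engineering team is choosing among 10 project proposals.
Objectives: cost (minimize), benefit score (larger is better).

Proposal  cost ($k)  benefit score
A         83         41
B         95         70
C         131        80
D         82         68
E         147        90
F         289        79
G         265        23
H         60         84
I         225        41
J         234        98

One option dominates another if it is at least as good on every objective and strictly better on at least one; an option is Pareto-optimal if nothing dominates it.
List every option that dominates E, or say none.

A: worse on benefit score (41 vs 90).
B: worse on benefit score (70 vs 90).
C: worse on benefit score (80 vs 90).
D: worse on benefit score (68 vs 90).
F: worse on cost (289 vs 147).
G: worse on cost (265 vs 147).
H: worse on benefit score (84 vs 90).
I: worse on cost (225 vs 147).
J: worse on cost (234 vs 147).
No option dominates E.

none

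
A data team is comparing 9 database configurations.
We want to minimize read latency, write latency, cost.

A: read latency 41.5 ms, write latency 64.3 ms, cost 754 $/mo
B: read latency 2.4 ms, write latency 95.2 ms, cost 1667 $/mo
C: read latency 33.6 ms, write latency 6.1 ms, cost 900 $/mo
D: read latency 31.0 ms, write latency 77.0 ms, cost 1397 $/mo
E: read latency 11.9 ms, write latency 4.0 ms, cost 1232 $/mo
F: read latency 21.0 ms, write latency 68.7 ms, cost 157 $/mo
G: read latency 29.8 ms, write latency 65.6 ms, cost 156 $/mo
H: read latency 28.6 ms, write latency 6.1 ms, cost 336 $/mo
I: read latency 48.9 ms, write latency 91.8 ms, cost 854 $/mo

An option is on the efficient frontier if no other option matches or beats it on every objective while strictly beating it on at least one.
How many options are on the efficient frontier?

5

A: dominated by H (read latency 28.6≤41.5, write latency 6.1≤64.3, cost 336≤754).
B: not dominated (best read latency).
C: dominated by H (read latency 28.6≤33.6, write latency 6.1≤6.1, cost 336≤900).
D: dominated by E (read latency 11.9≤31.0, write latency 4.0≤77.0, cost 1232≤1397).
E: not dominated (best write latency).
F: not dominated.
G: not dominated (best cost).
H: not dominated.
I: dominated by A (read latency 41.5≤48.9, write latency 64.3≤91.8, cost 754≤854).
Pareto-optimal: B, E, F, G, H → 5.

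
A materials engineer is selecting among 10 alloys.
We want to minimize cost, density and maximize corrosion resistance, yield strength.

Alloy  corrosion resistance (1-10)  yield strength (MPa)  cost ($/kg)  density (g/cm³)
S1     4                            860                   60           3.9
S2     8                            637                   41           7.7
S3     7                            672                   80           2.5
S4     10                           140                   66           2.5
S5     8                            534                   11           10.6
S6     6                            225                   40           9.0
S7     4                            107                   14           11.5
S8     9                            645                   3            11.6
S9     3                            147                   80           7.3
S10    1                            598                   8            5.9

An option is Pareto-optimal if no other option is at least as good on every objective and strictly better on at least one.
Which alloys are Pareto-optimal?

S1: not dominated (best yield strength).
S2: not dominated.
S3: not dominated.
S4: not dominated (best corrosion resistance).
S5: not dominated.
S6: not dominated.
S7: dominated by S5 (corrosion resistance 8≥4, yield strength 534≥107, cost 11≤14, density 10.6≤11.5).
S8: not dominated (best cost).
S9: dominated by S1 (corrosion resistance 4≥3, yield strength 860≥147, cost 60≤80, density 3.9≤7.3).
S10: not dominated.

S1, S2, S3, S4, S5, S6, S8, S10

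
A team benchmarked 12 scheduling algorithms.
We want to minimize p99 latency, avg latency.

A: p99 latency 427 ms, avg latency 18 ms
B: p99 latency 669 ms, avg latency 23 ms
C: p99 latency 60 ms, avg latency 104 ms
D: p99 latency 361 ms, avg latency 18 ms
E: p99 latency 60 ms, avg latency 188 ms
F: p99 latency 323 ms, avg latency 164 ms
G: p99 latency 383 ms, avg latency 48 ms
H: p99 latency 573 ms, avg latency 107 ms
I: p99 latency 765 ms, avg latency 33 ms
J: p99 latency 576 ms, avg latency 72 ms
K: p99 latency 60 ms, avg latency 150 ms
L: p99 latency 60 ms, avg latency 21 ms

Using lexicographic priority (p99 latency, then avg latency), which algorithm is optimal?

First minimize p99 latency: best is 60, kept {C, E, K, L}.
Then minimize avg latency: best is 21, kept {L}.

L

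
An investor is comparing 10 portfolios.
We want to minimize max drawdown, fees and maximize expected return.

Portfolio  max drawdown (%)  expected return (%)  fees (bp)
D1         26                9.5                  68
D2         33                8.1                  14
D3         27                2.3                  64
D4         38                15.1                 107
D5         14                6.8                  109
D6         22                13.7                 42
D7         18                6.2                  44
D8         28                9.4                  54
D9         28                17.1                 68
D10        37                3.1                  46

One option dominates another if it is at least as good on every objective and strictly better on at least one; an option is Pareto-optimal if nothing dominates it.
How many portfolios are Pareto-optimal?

D1: dominated by D6 (max drawdown 22≤26, expected return 13.7≥9.5, fees 42≤68).
D2: not dominated (best fees).
D3: dominated by D6 (max drawdown 22≤27, expected return 13.7≥2.3, fees 42≤64).
D4: dominated by D9 (max drawdown 28≤38, expected return 17.1≥15.1, fees 68≤107).
D5: not dominated (best max drawdown).
D6: not dominated.
D7: not dominated.
D8: dominated by D6 (max drawdown 22≤28, expected return 13.7≥9.4, fees 42≤54).
D9: not dominated (best expected return).
D10: dominated by D2 (max drawdown 33≤37, expected return 8.1≥3.1, fees 14≤46).
Pareto-optimal: D2, D5, D6, D7, D9 → 5.

5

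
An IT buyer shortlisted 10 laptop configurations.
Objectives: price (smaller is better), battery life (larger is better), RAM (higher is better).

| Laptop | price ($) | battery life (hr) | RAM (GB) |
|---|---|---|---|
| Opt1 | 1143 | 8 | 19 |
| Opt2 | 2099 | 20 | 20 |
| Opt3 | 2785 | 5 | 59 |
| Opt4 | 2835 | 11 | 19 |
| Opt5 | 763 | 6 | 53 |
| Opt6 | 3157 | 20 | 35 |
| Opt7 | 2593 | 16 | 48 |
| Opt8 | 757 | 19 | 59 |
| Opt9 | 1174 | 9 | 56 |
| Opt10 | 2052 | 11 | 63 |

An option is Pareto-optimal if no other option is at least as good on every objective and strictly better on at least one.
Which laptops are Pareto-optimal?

Opt1: dominated by Opt8 (price 757≤1143, battery life 19≥8, RAM 59≥19).
Opt2: not dominated.
Opt3: dominated by Opt8 (price 757≤2785, battery life 19≥5, RAM 59≥59).
Opt4: dominated by Opt2 (price 2099≤2835, battery life 20≥11, RAM 20≥19).
Opt5: dominated by Opt8 (price 757≤763, battery life 19≥6, RAM 59≥53).
Opt6: not dominated.
Opt7: dominated by Opt8 (price 757≤2593, battery life 19≥16, RAM 59≥48).
Opt8: not dominated (best price).
Opt9: dominated by Opt8 (price 757≤1174, battery life 19≥9, RAM 59≥56).
Opt10: not dominated (best RAM).

Opt2, Opt6, Opt8, Opt10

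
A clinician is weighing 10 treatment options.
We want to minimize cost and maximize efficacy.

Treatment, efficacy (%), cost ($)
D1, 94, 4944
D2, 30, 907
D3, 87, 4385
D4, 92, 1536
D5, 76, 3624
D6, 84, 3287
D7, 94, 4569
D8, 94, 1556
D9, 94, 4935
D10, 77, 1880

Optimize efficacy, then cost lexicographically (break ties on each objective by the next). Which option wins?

D8

First maximize efficacy: best is 94, kept {D1, D7, D8, D9}.
Then minimize cost: best is 1556, kept {D8}.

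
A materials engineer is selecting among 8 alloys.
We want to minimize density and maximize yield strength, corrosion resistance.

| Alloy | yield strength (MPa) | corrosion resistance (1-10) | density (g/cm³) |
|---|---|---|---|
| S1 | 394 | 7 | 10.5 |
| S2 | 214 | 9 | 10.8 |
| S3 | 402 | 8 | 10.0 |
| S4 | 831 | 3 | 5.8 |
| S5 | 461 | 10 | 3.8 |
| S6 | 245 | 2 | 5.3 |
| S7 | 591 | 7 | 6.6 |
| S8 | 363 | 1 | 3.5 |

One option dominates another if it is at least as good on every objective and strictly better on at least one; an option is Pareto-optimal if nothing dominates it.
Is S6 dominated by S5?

Yes

S5 vs S6: yield strength 461≥245, corrosion resistance 10≥2, density 3.8≤5.3 — S5 is at least as good on every objective with at least one strict improvement.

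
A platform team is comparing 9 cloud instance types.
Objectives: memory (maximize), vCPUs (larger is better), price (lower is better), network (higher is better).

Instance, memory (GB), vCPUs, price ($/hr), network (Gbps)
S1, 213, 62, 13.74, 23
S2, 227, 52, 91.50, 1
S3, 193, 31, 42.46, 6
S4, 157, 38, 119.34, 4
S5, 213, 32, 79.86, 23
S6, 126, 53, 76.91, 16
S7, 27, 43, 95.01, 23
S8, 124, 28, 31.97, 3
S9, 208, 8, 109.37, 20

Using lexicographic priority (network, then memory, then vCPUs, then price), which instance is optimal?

S1

First maximize network: best is 23, kept {S1, S5, S7}.
Then maximize memory: best is 213, kept {S1, S5}.
Then maximize vCPUs: best is 62, kept {S1}.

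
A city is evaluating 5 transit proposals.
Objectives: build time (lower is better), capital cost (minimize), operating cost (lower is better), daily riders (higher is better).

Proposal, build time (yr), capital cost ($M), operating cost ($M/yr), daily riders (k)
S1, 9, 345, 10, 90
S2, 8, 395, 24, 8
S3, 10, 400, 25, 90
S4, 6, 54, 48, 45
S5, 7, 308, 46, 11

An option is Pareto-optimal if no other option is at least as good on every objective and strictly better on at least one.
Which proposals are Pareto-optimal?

S1, S2, S4, S5

S1: not dominated (best operating cost).
S2: not dominated.
S3: dominated by S1 (build time 9≤10, capital cost 345≤400, operating cost 10≤25, daily riders 90≥90).
S4: not dominated (best build time).
S5: not dominated.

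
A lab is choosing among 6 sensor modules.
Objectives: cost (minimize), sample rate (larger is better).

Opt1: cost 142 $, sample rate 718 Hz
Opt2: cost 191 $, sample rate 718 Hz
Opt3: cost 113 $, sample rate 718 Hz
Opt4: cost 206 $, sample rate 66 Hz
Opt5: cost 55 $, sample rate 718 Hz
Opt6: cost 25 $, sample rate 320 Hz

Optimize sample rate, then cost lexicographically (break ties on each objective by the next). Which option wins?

First maximize sample rate: best is 718, kept {Opt1, Opt2, Opt3, Opt5}.
Then minimize cost: best is 55, kept {Opt5}.

Opt5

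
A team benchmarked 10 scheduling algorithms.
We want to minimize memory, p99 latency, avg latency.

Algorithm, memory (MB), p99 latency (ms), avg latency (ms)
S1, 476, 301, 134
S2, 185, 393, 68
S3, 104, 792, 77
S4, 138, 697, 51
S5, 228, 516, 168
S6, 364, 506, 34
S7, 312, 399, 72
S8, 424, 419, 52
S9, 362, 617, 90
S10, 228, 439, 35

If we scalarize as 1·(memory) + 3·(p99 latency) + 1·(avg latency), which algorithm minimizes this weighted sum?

S2

S1: 1·476 + 3·301 + 1·134 = 1513
S2: 1·185 + 3·393 + 1·68 = 1432
S3: 1·104 + 3·792 + 1·77 = 2557
S4: 1·138 + 3·697 + 1·51 = 2280
S5: 1·228 + 3·516 + 1·168 = 1944
S6: 1·364 + 3·506 + 1·34 = 1916
S7: 1·312 + 3·399 + 1·72 = 1581
S8: 1·424 + 3·419 + 1·52 = 1733
S9: 1·362 + 3·617 + 1·90 = 2303
S10: 1·228 + 3·439 + 1·35 = 1580
Lowest: S2 at 1432.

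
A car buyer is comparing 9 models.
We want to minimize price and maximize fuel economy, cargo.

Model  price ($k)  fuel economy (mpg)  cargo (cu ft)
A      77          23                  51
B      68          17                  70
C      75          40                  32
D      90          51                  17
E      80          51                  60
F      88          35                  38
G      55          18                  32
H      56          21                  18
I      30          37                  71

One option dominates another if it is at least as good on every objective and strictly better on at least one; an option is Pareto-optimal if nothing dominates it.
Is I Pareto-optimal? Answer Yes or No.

Yes

A: worse on price (77 vs 30).
B: worse on price (68 vs 30).
C: worse on price (75 vs 30).
D: worse on price (90 vs 30).
E: worse on price (80 vs 30).
F: worse on price (88 vs 30).
G: worse on price (55 vs 30).
H: worse on price (56 vs 30).
No option is at least as good as I on every objective and strictly better on one.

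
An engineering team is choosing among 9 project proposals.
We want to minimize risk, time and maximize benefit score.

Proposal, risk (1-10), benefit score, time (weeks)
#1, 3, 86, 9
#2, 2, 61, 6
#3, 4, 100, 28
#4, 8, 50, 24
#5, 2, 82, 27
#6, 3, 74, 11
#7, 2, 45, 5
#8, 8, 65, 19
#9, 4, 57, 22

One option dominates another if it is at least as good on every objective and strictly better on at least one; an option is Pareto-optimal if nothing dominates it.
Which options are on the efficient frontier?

#1, #2, #3, #5, #7

#1: not dominated.
#2: not dominated.
#3: not dominated (best benefit score).
#4: dominated by #1 (risk 3≤8, benefit score 86≥50, time 9≤24).
#5: not dominated.
#6: dominated by #1 (risk 3≤3, benefit score 86≥74, time 9≤11).
#7: not dominated (best time).
#8: dominated by #1 (risk 3≤8, benefit score 86≥65, time 9≤19).
#9: dominated by #1 (risk 3≤4, benefit score 86≥57, time 9≤22).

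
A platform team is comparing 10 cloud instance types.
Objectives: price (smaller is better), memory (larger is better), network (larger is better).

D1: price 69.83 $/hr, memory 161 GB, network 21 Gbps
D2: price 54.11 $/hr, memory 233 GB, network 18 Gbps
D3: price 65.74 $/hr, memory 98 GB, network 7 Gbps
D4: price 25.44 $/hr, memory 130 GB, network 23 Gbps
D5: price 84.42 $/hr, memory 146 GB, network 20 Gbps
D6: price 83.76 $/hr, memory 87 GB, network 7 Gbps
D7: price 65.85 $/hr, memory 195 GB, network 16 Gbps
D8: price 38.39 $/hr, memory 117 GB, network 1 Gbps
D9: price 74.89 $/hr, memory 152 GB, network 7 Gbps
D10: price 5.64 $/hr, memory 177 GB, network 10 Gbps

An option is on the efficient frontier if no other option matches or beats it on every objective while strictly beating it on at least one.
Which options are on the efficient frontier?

D1, D2, D4, D10

D1: not dominated.
D2: not dominated (best memory).
D3: dominated by D2 (price 54.11≤65.74, memory 233≥98, network 18≥7).
D4: not dominated (best network).
D5: dominated by D1 (price 69.83≤84.42, memory 161≥146, network 21≥20).
D6: dominated by D1 (price 69.83≤83.76, memory 161≥87, network 21≥7).
D7: dominated by D2 (price 54.11≤65.85, memory 233≥195, network 18≥16).
D8: dominated by D4 (price 25.44≤38.39, memory 130≥117, network 23≥1).
D9: dominated by D1 (price 69.83≤74.89, memory 161≥152, network 21≥7).
D10: not dominated (best price).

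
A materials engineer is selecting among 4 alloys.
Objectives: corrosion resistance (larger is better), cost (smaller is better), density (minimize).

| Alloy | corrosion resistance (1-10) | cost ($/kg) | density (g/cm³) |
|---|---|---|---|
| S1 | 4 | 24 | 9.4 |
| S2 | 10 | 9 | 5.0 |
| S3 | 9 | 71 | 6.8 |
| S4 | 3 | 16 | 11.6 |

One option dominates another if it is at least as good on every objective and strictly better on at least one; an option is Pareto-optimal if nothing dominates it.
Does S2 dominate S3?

Yes

S2 vs S3: corrosion resistance 10≥9, cost 9≤71, density 5.0≤6.8 — S2 is at least as good on every objective with at least one strict improvement.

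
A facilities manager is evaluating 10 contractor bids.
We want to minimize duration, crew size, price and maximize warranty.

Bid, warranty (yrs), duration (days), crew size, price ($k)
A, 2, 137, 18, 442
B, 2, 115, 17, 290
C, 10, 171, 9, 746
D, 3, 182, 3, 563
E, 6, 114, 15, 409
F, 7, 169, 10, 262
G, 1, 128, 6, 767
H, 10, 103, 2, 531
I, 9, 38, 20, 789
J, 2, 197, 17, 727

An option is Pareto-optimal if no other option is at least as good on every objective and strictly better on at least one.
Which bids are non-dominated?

A: dominated by B (warranty 2≥2, duration 115≤137, crew size 17≤18, price 290≤442).
B: not dominated.
C: dominated by H (warranty 10≥10, duration 103≤171, crew size 2≤9, price 531≤746).
D: dominated by H (warranty 10≥3, duration 103≤182, crew size 2≤3, price 531≤563).
E: not dominated.
F: not dominated (best price).
G: dominated by H (warranty 10≥1, duration 103≤128, crew size 2≤6, price 531≤767).
H: not dominated (best crew size).
I: not dominated (best duration).
J: dominated by B (warranty 2≥2, duration 115≤197, crew size 17≤17, price 290≤727).

B, E, F, H, I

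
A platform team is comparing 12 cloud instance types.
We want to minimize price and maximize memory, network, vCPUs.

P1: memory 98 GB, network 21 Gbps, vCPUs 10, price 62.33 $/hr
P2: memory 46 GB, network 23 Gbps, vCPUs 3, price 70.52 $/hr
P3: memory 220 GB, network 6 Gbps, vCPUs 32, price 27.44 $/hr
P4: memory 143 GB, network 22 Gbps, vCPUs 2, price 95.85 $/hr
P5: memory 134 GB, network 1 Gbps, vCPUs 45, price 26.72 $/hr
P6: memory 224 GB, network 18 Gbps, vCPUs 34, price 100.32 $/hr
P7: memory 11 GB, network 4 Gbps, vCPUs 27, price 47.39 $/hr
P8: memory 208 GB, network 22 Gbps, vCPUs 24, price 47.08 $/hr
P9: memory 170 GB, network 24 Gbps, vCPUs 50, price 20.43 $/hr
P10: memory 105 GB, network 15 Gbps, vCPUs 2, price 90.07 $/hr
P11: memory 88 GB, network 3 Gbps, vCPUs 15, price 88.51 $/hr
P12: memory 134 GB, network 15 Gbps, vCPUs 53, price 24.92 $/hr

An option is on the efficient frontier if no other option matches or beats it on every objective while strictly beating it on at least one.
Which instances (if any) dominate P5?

P9: memory 170≥134, network 24≥1, vCPUs 50≥45, price 20.43≤26.72 — dominates P5.
P12: memory 134≥134, network 15≥1, vCPUs 53≥45, price 24.92≤26.72 — dominates P5.
Others (P1, P2, P3, P4, P6, P7, P8, P10, P11) are each worse than P5 on at least one objective.

P9, P12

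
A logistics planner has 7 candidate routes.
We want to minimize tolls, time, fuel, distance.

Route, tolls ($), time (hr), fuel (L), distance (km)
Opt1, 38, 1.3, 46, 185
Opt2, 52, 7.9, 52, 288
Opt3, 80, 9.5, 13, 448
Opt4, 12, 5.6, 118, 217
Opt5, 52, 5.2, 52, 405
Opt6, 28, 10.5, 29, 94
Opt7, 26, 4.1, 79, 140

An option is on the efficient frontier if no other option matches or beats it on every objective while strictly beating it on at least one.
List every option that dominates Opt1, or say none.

Opt2: worse on tolls (52 vs 38).
Opt3: worse on tolls (80 vs 38).
Opt4: worse on time (5.6 vs 1.3).
Opt5: worse on tolls (52 vs 38).
Opt6: worse on time (10.5 vs 1.3).
Opt7: worse on time (4.1 vs 1.3).
No option dominates Opt1.

none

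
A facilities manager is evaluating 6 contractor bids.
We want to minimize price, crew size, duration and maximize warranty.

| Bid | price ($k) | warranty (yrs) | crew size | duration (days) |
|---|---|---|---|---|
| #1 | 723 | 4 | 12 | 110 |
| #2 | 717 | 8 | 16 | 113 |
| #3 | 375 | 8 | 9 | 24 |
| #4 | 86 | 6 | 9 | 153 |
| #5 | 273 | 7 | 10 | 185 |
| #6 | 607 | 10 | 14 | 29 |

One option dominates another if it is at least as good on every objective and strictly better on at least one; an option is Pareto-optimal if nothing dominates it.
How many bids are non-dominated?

#1: dominated by #3 (price 375≤723, warranty 8≥4, crew size 9≤12, duration 24≤110).
#2: dominated by #3 (price 375≤717, warranty 8≥8, crew size 9≤16, duration 24≤113).
#3: not dominated (best duration).
#4: not dominated (best price).
#5: not dominated.
#6: not dominated (best warranty).
Pareto-optimal: #3, #4, #5, #6 → 4.

4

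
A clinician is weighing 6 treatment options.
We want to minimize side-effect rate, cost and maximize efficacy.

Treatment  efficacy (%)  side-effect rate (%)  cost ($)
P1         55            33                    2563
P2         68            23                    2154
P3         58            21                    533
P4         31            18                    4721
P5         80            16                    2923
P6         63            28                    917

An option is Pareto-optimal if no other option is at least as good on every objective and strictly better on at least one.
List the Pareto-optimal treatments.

P2, P3, P5, P6

P1: dominated by P2 (efficacy 68≥55, side-effect rate 23≤33, cost 2154≤2563).
P2: not dominated.
P3: not dominated (best cost).
P4: dominated by P5 (efficacy 80≥31, side-effect rate 16≤18, cost 2923≤4721).
P5: not dominated (best efficacy).
P6: not dominated.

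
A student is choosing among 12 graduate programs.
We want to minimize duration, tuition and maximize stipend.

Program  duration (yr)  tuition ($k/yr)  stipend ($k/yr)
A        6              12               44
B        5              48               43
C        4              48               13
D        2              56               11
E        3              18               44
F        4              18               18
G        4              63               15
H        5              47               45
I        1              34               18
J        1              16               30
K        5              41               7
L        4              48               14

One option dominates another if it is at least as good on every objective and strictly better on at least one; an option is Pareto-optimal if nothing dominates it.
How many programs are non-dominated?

A: not dominated (best tuition).
B: dominated by E (duration 3≤5, tuition 18≤48, stipend 44≥43).
C: dominated by E (duration 3≤4, tuition 18≤48, stipend 44≥13).
D: dominated by I (duration 1≤2, tuition 34≤56, stipend 18≥11).
E: not dominated.
F: dominated by E (duration 3≤4, tuition 18≤18, stipend 44≥18).
G: dominated by E (duration 3≤4, tuition 18≤63, stipend 44≥15).
H: not dominated (best stipend).
I: dominated by J (duration 1≤1, tuition 16≤34, stipend 30≥18).
J: not dominated.
K: dominated by E (duration 3≤5, tuition 18≤41, stipend 44≥7).
L: dominated by E (duration 3≤4, tuition 18≤48, stipend 44≥14).
Pareto-optimal: A, E, H, J → 4.

4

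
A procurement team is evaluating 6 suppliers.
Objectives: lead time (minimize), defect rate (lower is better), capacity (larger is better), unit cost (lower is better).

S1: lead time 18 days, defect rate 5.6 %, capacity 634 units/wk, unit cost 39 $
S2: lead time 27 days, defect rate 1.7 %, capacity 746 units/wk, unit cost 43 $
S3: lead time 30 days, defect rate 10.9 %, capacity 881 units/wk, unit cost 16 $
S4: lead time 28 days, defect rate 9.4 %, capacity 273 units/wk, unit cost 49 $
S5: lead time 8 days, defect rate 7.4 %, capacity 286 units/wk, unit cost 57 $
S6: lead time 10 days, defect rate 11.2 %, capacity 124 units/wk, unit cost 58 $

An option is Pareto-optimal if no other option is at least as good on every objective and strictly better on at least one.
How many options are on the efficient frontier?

S1: not dominated.
S2: not dominated (best defect rate).
S3: not dominated (best capacity).
S4: dominated by S1 (lead time 18≤28, defect rate 5.6≤9.4, capacity 634≥273, unit cost 39≤49).
S5: not dominated (best lead time).
S6: dominated by S5 (lead time 8≤10, defect rate 7.4≤11.2, capacity 286≥124, unit cost 57≤58).
Pareto-optimal: S1, S2, S3, S5 → 4.

4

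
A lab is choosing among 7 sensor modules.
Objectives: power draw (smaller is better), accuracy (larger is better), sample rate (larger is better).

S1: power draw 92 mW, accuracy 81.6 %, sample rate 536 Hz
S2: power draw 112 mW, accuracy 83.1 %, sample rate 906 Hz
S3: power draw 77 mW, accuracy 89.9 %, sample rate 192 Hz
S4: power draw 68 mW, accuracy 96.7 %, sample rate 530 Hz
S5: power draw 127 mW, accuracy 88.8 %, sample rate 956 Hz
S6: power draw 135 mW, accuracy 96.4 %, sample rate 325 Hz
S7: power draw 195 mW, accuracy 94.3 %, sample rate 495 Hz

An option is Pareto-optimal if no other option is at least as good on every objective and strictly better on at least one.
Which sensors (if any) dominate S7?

S4: power draw 68≤195, accuracy 96.7≥94.3, sample rate 530≥495 — dominates S7.
Others (S1, S2, S3, S5, S6) are each worse than S7 on at least one objective.

S4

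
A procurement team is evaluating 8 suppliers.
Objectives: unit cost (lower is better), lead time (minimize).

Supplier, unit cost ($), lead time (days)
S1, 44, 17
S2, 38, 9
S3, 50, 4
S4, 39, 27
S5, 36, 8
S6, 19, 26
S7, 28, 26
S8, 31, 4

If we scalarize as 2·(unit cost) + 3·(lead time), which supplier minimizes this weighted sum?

S1: 2·44 + 3·17 = 139
S2: 2·38 + 3·9 = 103
S3: 2·50 + 3·4 = 112
S4: 2·39 + 3·27 = 159
S5: 2·36 + 3·8 = 96
S6: 2·19 + 3·26 = 116
S7: 2·28 + 3·26 = 134
S8: 2·31 + 3·4 = 74
Lowest: S8 at 74.

S8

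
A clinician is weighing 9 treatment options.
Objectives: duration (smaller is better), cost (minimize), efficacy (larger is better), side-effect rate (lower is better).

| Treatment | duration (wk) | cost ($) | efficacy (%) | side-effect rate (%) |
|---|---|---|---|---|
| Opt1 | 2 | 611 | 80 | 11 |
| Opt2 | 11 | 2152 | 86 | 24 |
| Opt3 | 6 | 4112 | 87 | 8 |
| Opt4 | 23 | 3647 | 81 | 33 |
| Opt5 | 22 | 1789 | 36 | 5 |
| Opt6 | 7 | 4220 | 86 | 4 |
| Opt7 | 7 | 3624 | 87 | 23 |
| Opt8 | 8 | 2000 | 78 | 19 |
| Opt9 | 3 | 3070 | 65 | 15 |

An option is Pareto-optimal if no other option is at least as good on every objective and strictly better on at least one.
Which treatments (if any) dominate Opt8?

Opt1: duration 2≤8, cost 611≤2000, efficacy 80≥78, side-effect rate 11≤19 — dominates Opt8.
Others (Opt2, Opt3, Opt4, Opt5, Opt6, Opt7, Opt9) are each worse than Opt8 on at least one objective.

Opt1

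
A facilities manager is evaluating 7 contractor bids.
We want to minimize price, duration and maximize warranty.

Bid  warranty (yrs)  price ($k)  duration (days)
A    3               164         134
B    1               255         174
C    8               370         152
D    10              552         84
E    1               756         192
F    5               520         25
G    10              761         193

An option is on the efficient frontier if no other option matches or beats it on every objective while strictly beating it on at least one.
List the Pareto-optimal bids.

A: not dominated (best price).
B: dominated by A (warranty 3≥1, price 164≤255, duration 134≤174).
C: not dominated.
D: not dominated.
E: dominated by A (warranty 3≥1, price 164≤756, duration 134≤192).
F: not dominated (best duration).
G: dominated by D (warranty 10≥10, price 552≤761, duration 84≤193).

A, C, D, F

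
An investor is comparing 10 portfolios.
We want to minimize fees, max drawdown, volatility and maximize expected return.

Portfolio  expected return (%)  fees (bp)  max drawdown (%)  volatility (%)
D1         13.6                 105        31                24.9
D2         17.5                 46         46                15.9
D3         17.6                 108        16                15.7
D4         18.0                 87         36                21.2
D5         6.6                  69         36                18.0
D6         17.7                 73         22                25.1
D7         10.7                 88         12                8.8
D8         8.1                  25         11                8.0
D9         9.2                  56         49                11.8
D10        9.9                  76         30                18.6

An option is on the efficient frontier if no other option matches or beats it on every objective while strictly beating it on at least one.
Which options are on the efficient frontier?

D1, D2, D3, D4, D6, D7, D8, D9, D10

D1: not dominated.
D2: not dominated.
D3: not dominated.
D4: not dominated (best expected return).
D5: dominated by D8 (expected return 8.1≥6.6, fees 25≤69, max drawdown 11≤36, volatility 8.0≤18.0).
D6: not dominated.
D7: not dominated.
D8: not dominated (best fees).
D9: not dominated.
D10: not dominated.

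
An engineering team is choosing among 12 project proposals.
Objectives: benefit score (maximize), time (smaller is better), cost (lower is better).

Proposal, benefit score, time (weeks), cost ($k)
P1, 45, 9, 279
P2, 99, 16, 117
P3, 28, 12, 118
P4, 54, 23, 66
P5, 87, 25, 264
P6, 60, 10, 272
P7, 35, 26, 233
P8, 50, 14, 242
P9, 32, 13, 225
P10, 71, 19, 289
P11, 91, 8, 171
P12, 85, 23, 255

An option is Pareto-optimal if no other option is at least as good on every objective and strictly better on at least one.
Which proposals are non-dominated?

P1: dominated by P11 (benefit score 91≥45, time 8≤9, cost 171≤279).
P2: not dominated (best benefit score).
P3: not dominated.
P4: not dominated (best cost).
P5: dominated by P2 (benefit score 99≥87, time 16≤25, cost 117≤264).
P6: dominated by P11 (benefit score 91≥60, time 8≤10, cost 171≤272).
P7: dominated by P2 (benefit score 99≥35, time 16≤26, cost 117≤233).
P8: dominated by P11 (benefit score 91≥50, time 8≤14, cost 171≤242).
P9: dominated by P11 (benefit score 91≥32, time 8≤13, cost 171≤225).
P10: dominated by P2 (benefit score 99≥71, time 16≤19, cost 117≤289).
P11: not dominated (best time).
P12: dominated by P2 (benefit score 99≥85, time 16≤23, cost 117≤255).

P2, P3, P4, P11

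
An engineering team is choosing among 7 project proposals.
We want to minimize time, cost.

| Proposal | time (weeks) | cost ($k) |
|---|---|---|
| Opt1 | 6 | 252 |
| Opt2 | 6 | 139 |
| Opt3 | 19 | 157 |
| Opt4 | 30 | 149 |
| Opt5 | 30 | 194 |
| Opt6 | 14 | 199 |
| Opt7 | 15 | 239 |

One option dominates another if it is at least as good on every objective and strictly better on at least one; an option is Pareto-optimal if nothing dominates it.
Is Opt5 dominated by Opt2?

Opt2 vs Opt5: time 6≤30, cost 139≤194 — Opt2 is at least as good on every objective with at least one strict improvement.

Yes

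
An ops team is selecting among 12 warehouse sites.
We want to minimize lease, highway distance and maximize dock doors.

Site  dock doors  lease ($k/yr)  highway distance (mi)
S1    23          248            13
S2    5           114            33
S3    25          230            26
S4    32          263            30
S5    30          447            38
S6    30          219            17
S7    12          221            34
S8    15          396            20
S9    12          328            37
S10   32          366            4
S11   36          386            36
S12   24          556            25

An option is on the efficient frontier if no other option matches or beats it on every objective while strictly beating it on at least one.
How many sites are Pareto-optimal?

6

S1: not dominated.
S2: not dominated (best lease).
S3: dominated by S6 (dock doors 30≥25, lease 219≤230, highway distance 17≤26).
S4: not dominated.
S5: dominated by S4 (dock doors 32≥30, lease 263≤447, highway distance 30≤38).
S6: not dominated.
S7: dominated by S6 (dock doors 30≥12, lease 219≤221, highway distance 17≤34).
S8: dominated by S1 (dock doors 23≥15, lease 248≤396, highway distance 13≤20).
S9: dominated by S1 (dock doors 23≥12, lease 248≤328, highway distance 13≤37).
S10: not dominated (best highway distance).
S11: not dominated (best dock doors).
S12: dominated by S6 (dock doors 30≥24, lease 219≤556, highway distance 17≤25).
Pareto-optimal: S1, S2, S4, S6, S10, S11 → 6.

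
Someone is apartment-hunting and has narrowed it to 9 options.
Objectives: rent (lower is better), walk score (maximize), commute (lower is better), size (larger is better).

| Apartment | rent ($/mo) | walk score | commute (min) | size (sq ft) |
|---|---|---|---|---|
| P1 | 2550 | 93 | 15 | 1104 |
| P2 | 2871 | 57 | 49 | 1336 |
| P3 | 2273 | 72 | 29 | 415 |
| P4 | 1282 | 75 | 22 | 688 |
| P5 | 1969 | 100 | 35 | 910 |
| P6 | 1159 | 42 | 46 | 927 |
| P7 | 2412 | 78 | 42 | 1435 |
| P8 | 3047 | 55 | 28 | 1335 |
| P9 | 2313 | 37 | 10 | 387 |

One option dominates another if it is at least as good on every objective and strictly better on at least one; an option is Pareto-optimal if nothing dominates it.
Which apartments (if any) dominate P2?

P7

P7: rent 2412≤2871, walk score 78≥57, commute 42≤49, size 1435≥1336 — dominates P2.
Others (P1, P3, P4, P5, P6, P8, P9) are each worse than P2 on at least one objective.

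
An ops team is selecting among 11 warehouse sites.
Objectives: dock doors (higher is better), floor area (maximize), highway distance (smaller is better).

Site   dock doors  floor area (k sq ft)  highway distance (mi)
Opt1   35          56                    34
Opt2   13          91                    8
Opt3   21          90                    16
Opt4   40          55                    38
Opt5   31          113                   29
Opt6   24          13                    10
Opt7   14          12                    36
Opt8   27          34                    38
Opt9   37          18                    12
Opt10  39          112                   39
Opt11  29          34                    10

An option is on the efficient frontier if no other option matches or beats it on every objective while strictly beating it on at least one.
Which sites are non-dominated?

Opt1: not dominated.
Opt2: not dominated (best highway distance).
Opt3: not dominated.
Opt4: not dominated (best dock doors).
Opt5: not dominated (best floor area).
Opt6: dominated by Opt11 (dock doors 29≥24, floor area 34≥13, highway distance 10≤10).
Opt7: dominated by Opt1 (dock doors 35≥14, floor area 56≥12, highway distance 34≤36).
Opt8: dominated by Opt1 (dock doors 35≥27, floor area 56≥34, highway distance 34≤38).
Opt9: not dominated.
Opt10: not dominated.
Opt11: not dominated.

Opt1, Opt2, Opt3, Opt4, Opt5, Opt9, Opt10, Opt11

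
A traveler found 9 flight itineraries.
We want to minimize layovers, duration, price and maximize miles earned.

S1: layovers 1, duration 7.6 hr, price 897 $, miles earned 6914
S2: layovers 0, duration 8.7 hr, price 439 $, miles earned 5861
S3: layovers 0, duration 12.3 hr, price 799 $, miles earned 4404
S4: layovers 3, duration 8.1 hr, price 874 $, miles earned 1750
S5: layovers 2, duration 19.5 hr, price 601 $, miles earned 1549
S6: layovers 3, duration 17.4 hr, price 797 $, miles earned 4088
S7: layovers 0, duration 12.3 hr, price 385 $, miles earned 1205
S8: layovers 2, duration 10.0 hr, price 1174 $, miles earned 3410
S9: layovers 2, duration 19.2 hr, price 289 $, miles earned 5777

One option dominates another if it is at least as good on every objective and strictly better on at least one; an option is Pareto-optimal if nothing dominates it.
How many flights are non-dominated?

S1: not dominated (best duration).
S2: not dominated.
S3: dominated by S2 (layovers 0≤0, duration 8.7≤12.3, price 439≤799, miles earned 5861≥4404).
S4: not dominated.
S5: dominated by S2 (layovers 0≤2, duration 8.7≤19.5, price 439≤601, miles earned 5861≥1549).
S6: dominated by S2 (layovers 0≤3, duration 8.7≤17.4, price 439≤797, miles earned 5861≥4088).
S7: not dominated.
S8: dominated by S1 (layovers 1≤2, duration 7.6≤10.0, price 897≤1174, miles earned 6914≥3410).
S9: not dominated (best price).
Pareto-optimal: S1, S2, S4, S7, S9 → 5.

5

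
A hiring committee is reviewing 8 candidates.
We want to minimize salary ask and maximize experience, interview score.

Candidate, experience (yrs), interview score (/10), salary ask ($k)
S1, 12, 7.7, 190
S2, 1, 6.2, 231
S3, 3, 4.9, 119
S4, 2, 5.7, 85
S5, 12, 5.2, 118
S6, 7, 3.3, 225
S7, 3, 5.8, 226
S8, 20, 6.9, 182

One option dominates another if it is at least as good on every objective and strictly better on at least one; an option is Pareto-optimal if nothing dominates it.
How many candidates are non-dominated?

S1: not dominated (best interview score).
S2: dominated by S1 (experience 12≥1, interview score 7.7≥6.2, salary ask 190≤231).
S3: dominated by S5 (experience 12≥3, interview score 5.2≥4.9, salary ask 118≤119).
S4: not dominated (best salary ask).
S5: not dominated.
S6: dominated by S1 (experience 12≥7, interview score 7.7≥3.3, salary ask 190≤225).
S7: dominated by S1 (experience 12≥3, interview score 7.7≥5.8, salary ask 190≤226).
S8: not dominated (best experience).
Pareto-optimal: S1, S4, S5, S8 → 4.

4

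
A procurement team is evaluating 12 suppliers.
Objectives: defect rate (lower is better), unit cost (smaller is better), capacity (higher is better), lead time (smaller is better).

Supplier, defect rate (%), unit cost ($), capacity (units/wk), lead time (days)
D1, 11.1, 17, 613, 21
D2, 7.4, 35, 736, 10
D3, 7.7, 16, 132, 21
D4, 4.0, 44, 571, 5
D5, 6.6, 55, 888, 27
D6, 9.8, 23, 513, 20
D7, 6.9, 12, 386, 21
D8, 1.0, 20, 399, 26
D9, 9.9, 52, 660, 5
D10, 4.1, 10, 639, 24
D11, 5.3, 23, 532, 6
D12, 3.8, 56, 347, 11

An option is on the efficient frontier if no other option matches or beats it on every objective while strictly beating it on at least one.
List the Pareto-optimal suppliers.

D1, D2, D4, D5, D7, D8, D9, D10, D11, D12

D1: not dominated.
D2: not dominated.
D3: dominated by D7 (defect rate 6.9≤7.7, unit cost 12≤16, capacity 386≥132, lead time 21≤21).
D4: not dominated.
D5: not dominated (best capacity).
D6: dominated by D11 (defect rate 5.3≤9.8, unit cost 23≤23, capacity 532≥513, lead time 6≤20).
D7: not dominated.
D8: not dominated (best defect rate).
D9: not dominated.
D10: not dominated (best unit cost).
D11: not dominated.
D12: not dominated.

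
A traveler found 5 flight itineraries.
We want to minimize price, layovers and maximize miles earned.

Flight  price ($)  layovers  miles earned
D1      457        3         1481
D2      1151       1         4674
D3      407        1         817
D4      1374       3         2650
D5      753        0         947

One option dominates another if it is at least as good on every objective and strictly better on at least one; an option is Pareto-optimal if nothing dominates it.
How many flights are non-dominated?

D1: not dominated.
D2: not dominated (best miles earned).
D3: not dominated (best price).
D4: dominated by D2 (price 1151≤1374, layovers 1≤3, miles earned 4674≥2650).
D5: not dominated (best layovers).
Pareto-optimal: D1, D2, D3, D5 → 4.

4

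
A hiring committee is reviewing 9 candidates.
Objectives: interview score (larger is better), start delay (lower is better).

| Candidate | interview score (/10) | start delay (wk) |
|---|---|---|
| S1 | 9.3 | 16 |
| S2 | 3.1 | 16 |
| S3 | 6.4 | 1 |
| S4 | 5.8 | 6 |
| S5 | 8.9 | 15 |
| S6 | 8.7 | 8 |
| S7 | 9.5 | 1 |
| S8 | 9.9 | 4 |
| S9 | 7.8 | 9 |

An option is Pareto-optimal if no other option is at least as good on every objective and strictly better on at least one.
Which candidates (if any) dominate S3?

S7

S7: interview score 9.5≥6.4, start delay 1≤1 — dominates S3.
Others (S1, S2, S4, S5, S6, S8, S9) are each worse than S3 on at least one objective.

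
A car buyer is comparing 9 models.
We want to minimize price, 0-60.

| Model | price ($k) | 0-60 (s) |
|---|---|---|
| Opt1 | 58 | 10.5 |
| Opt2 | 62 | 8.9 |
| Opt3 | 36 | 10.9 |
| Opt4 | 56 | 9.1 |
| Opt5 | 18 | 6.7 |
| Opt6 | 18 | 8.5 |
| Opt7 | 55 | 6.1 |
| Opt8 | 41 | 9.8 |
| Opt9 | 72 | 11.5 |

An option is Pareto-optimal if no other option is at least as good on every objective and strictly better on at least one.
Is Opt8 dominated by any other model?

Opt5 vs Opt8: price 18≤41, 0-60 6.7≤9.8 — Opt5 is at least as good on every objective and strictly better on at least one, so Opt5 dominates Opt8.

Yes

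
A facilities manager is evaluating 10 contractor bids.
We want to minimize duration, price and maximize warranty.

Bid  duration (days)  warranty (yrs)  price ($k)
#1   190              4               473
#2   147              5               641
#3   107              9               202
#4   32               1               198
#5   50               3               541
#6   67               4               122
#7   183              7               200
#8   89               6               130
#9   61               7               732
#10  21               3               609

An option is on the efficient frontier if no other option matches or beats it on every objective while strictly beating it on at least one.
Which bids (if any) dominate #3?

#1: worse on duration (190 vs 107).
#2: worse on duration (147 vs 107).
#4: worse on warranty (1 vs 9).
#5: worse on warranty (3 vs 9).
#6: worse on warranty (4 vs 9).
#7: worse on duration (183 vs 107).
#8: worse on warranty (6 vs 9).
#9: worse on warranty (7 vs 9).
#10: worse on warranty (3 vs 9).
No option dominates #3.

none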